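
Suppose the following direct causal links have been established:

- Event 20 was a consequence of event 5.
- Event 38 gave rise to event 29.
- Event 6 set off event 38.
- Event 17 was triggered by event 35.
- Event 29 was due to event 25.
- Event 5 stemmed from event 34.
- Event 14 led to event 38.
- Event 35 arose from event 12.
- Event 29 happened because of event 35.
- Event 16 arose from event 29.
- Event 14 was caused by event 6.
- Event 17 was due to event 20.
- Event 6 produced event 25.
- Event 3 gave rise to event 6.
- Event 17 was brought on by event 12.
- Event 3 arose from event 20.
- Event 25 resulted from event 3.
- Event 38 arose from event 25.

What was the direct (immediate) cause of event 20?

event 5

Upstream contributors include event 34, but only event 5 feeds directly into event 20.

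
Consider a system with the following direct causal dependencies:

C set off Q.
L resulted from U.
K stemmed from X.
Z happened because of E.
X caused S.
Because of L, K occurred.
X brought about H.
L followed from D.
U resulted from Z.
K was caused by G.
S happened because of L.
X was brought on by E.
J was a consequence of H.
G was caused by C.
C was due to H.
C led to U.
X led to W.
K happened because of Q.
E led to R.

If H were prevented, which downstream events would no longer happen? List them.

C, G, J, Q

Downstream of H: C, J, Q, U, L, S, G, K.
Of those, still caused via another path: U, L, S, K.
The remainder have no surviving cause.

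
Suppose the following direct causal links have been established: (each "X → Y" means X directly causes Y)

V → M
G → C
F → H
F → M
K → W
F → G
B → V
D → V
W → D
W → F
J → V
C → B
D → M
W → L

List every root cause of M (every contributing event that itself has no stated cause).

J, K

Tracing upstream from M: M ← F ← W ← K.
A separate upstream branch: M ← V ← J.
Each of those chain origins has no stated cause.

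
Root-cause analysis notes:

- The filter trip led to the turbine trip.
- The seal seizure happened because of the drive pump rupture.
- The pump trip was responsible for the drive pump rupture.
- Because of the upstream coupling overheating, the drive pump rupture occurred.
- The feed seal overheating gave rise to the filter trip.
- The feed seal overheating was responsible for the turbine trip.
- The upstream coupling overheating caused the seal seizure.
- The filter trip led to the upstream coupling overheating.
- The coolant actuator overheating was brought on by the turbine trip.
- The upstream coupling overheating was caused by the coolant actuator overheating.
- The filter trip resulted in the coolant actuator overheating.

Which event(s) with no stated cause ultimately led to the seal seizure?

the feed seal overheating, the pump trip

Tracing upstream from the seal seizure: the seal seizure ← the upstream coupling overheating ← the filter trip ← the feed seal overheating.
A separate upstream branch: the seal seizure ← the drive pump rupture ← the pump trip.
Each of those chain origins has no stated cause.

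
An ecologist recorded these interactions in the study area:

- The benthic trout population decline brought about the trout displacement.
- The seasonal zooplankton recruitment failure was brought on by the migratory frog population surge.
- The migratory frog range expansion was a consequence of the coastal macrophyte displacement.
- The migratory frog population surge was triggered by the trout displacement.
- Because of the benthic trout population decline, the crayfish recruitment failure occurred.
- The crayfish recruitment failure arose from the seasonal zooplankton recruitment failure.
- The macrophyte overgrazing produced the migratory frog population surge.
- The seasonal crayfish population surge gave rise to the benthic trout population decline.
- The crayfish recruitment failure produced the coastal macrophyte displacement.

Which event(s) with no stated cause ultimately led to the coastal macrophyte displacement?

Tracing upstream from the coastal macrophyte displacement: the coastal macrophyte displacement ← the crayfish recruitment failure ← the benthic trout population decline ← the seasonal crayfish population surge.
A separate upstream branch: the coastal macrophyte displacement ← the crayfish recruitment failure ← the seasonal zooplankton recruitment failure ← the migratory frog population surge ← the macrophyte overgrazing.
Each of those chain origins has no stated cause.

the macrophyte overgrazing, the seasonal crayfish population surge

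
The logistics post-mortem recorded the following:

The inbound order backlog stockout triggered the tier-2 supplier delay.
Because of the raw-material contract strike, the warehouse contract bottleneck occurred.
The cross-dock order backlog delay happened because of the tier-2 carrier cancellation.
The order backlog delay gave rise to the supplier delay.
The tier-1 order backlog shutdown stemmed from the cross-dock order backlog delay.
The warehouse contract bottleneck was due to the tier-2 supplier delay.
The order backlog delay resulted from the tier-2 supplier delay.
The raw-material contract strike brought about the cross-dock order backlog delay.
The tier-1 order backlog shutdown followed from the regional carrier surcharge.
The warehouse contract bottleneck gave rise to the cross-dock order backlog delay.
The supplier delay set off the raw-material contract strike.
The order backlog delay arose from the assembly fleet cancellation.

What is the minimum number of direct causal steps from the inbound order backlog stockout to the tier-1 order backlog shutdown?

4

Shortest chain: the inbound order backlog stockout → the tier-2 supplier delay → the warehouse contract bottleneck → the cross-dock order backlog delay → the tier-1 order backlog shutdown.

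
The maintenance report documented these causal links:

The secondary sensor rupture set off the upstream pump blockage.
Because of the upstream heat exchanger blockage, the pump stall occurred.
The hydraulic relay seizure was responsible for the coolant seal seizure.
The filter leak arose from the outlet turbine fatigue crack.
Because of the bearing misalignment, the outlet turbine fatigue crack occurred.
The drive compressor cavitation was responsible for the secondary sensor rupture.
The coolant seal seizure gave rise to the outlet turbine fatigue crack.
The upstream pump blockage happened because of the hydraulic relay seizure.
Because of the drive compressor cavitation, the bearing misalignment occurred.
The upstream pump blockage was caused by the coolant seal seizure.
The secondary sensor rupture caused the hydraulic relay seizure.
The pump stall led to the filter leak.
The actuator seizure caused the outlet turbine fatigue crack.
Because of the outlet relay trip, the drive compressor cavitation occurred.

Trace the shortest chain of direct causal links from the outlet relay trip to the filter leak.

the outlet relay trip → the drive compressor cavitation
the drive compressor cavitation → the bearing misalignment
the bearing misalignment → the outlet turbine fatigue crack
the outlet turbine fatigue crack → the filter leak
Length: 4 steps.

the outlet relay trip → the drive compressor cavitation → the bearing misalignment → the outlet turbine fatigue crack → the filter leak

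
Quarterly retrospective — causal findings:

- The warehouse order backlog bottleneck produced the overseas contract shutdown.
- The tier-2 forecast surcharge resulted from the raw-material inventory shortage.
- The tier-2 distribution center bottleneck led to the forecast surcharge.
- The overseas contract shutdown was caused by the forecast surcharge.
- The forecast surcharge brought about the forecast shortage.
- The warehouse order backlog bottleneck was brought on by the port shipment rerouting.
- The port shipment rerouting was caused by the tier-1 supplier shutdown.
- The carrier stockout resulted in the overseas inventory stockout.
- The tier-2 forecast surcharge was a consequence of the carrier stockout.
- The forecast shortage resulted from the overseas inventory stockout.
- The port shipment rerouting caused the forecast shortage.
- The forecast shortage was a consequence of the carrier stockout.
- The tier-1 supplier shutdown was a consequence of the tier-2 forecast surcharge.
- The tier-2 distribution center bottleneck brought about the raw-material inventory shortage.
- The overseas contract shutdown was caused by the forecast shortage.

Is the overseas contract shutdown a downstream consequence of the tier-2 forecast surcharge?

Yes

There is a causal chain: the tier-2 forecast surcharge → the tier-1 supplier shutdown → the port shipment rerouting → the warehouse order backlog bottleneck → the overseas contract shutdown.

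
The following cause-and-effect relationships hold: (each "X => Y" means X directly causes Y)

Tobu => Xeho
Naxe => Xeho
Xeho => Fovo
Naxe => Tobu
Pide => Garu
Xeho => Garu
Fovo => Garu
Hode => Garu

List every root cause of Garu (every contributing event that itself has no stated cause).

Hode, Naxe, Pide

Tracing upstream from Garu: Garu ← Xeho ← Naxe.
A separate upstream branch: Garu ← Pide.
A separate upstream branch: Garu ← Hode.
Each of those chain origins has no stated cause.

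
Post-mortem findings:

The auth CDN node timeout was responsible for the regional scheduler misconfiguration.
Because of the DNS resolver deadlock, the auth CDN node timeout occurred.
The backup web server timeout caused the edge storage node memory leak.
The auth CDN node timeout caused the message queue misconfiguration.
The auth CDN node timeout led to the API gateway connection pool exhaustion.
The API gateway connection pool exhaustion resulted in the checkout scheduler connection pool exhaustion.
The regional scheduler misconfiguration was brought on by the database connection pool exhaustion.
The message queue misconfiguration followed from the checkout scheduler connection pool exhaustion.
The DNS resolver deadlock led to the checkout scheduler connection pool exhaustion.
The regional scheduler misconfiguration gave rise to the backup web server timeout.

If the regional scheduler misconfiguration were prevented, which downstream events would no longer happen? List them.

the backup web server timeout, the edge storage node memory leak

Downstream of the regional scheduler misconfiguration: the backup web server timeout, the edge storage node memory leak.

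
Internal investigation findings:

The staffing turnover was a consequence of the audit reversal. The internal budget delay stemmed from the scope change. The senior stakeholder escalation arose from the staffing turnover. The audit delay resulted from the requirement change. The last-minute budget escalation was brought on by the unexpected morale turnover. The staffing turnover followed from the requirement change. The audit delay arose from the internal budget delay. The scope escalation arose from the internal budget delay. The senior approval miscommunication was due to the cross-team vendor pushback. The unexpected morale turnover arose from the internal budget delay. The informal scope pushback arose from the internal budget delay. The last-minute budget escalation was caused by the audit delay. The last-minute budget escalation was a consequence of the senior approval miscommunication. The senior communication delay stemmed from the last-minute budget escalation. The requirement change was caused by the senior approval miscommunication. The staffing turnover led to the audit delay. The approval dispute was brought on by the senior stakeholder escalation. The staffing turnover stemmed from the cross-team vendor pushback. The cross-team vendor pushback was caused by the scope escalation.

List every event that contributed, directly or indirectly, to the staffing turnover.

Immediate causes of the staffing turnover: the audit reversal, the cross-team vendor pushback, the requirement change.
Further upstream: the scope change, the internal budget delay, the scope escalation, the senior approval miscommunication.

the audit reversal, the cross-team vendor pushback, the internal budget delay, the requirement change, the scope change, the scope escalation, the senior approval miscommunication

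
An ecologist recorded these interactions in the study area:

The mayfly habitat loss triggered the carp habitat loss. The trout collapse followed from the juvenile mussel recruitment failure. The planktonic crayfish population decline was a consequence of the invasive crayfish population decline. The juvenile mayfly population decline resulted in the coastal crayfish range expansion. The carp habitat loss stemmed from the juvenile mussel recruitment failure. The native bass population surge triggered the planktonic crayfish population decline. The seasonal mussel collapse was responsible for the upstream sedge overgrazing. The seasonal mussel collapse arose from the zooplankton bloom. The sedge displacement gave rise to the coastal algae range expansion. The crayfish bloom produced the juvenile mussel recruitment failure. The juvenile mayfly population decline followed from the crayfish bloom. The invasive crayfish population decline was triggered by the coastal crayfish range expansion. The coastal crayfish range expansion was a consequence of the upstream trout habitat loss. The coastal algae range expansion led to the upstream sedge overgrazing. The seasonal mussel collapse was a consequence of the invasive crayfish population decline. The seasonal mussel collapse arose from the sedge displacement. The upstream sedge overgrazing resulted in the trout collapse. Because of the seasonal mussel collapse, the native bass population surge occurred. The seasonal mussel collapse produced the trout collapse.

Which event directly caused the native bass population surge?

the seasonal mussel collapse

Upstream contributors include the upstream trout habitat loss, the crayfish bloom, the juvenile mayfly population decline, the coastal crayfish range expansion, the sedge displacement, the zooplankton bloom, the invasive crayfish population decline, but only the seasonal mussel collapse feeds directly into the native bass population surge.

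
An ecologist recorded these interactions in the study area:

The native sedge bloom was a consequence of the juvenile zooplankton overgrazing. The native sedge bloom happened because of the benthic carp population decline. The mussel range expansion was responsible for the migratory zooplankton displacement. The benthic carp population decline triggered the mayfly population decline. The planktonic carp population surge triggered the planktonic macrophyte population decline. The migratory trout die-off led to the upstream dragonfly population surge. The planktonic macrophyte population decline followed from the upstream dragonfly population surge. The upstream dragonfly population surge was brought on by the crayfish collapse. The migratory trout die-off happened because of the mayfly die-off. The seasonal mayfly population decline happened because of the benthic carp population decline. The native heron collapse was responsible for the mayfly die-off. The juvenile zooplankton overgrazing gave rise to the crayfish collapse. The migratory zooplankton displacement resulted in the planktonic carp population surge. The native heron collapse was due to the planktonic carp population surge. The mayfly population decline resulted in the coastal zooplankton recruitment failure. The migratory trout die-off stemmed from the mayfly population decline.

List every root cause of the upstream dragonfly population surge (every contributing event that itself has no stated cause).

the benthic carp population decline, the juvenile zooplankton overgrazing, the mussel range expansion

Tracing upstream from the upstream dragonfly population surge: the upstream dragonfly population surge ← the migratory trout die-off ← the mayfly population decline ← the benthic carp population decline.
A separate upstream branch: the upstream dragonfly population surge ← the migratory trout die-off ← the mayfly die-off ← the native heron collapse ← the planktonic carp population surge ← the migratory zooplankton displacement ← the mussel range expansion.
A separate upstream branch: the upstream dragonfly population surge ← the crayfish collapse ← the juvenile zooplankton overgrazing.
Each of those chain origins has no stated cause.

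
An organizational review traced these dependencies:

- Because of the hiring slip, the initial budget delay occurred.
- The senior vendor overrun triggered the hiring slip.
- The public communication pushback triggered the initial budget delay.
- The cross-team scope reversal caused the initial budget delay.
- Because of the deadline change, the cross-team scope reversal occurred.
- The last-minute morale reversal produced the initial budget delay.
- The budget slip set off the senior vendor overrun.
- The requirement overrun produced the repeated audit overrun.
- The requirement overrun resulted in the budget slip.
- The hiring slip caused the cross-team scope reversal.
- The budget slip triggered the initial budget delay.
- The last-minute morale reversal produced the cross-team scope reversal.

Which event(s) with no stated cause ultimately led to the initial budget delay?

the deadline change, the last-minute morale reversal, the public communication pushback, the requirement overrun

Tracing upstream from the initial budget delay: the initial budget delay ← the public communication pushback.
A separate upstream branch: the initial budget delay ← the budget slip ← the requirement overrun.
A separate upstream branch: the initial budget delay ← the cross-team scope reversal ← the deadline change.
A separate upstream branch: the initial budget delay ← the last-minute morale reversal.
Each of those chain origins has no stated cause.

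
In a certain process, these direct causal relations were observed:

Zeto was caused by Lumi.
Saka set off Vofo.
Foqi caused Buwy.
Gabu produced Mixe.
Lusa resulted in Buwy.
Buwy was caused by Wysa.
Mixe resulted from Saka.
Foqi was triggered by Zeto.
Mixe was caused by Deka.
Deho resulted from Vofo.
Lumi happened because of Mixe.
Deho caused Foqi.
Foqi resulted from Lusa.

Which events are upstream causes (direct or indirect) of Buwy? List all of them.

Deho, Deka, Foqi, Gabu, Lumi, Lusa, Mixe, Saka, Vofo, Wysa, Zeto

Immediate causes of Buwy: Wysa, Lusa, Foqi.
Further upstream: Deka, Gabu, Saka, Vofo, Mixe, Lumi, Zeto, Deho.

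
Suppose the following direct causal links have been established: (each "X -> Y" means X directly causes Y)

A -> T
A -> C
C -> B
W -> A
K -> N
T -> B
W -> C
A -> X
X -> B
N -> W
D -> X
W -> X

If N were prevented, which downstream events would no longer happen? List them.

Downstream of N: W, A, C, X, T, B.
Of those, still caused via another path: X, B.
The remainder have no surviving cause.

A, C, T, W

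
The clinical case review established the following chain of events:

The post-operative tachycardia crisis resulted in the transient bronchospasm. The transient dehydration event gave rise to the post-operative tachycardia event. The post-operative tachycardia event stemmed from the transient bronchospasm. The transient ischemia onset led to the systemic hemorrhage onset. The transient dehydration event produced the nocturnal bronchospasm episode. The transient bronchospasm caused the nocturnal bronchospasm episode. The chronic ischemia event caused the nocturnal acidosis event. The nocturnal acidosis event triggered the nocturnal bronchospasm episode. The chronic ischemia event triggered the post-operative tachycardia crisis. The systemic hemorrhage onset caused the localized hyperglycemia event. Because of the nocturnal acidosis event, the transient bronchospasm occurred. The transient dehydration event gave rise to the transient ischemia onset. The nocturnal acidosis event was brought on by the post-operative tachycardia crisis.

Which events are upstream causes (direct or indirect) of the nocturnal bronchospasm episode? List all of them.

Immediate causes of the nocturnal bronchospasm episode: the transient dehydration event, the nocturnal acidosis event, the transient bronchospasm.
Further upstream: the chronic ischemia event, the post-operative tachycardia crisis.

the chronic ischemia event, the nocturnal acidosis event, the post-operative tachycardia crisis, the transient bronchospasm, the transient dehydration event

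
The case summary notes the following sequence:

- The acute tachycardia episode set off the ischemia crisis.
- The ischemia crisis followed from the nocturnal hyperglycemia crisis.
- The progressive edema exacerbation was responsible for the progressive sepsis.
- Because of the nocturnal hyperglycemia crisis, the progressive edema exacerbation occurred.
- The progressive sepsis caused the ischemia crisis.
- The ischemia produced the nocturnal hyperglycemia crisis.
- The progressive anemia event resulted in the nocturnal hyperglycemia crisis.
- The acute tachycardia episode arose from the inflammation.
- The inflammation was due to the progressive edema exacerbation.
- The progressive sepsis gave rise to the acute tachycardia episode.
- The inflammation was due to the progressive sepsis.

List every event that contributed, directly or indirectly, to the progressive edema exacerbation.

Immediate cause of the progressive edema exacerbation: the nocturnal hyperglycemia crisis.
Further upstream: the ischemia, the progressive anemia event.

the ischemia, the nocturnal hyperglycemia crisis, the progressive anemia event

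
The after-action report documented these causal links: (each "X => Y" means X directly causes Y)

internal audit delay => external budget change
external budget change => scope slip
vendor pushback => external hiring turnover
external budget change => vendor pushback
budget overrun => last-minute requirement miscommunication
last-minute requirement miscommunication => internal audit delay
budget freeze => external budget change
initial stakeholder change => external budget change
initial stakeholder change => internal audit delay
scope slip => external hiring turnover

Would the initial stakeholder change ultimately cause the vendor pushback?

Yes

There is a causal chain: the initial stakeholder change → the external budget change → the vendor pushback.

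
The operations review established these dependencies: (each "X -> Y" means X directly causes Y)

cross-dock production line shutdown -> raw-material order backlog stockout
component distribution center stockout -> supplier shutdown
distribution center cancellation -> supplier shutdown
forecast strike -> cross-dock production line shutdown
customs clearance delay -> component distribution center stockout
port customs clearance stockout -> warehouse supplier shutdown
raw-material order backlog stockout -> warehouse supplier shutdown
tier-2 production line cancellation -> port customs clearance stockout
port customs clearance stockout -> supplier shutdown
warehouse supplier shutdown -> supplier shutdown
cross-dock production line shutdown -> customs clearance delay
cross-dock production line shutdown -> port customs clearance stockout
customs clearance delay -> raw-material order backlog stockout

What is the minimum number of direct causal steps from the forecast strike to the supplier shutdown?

3

Shortest chain: the forecast strike → the cross-dock production line shutdown → the port customs clearance stockout → the supplier shutdown.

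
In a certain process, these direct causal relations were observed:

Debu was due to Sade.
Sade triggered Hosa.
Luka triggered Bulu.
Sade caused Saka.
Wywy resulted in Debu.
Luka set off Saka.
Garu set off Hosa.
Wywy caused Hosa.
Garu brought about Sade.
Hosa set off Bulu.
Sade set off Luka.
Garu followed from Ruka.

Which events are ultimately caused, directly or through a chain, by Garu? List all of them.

Bulu, Debu, Hosa, Luka, Sade, Saka

Direct effects: Sade, Hosa.
2 steps out: Debu, Luka, Saka, Bulu.
Not reachable from it: Ruka, Wywy.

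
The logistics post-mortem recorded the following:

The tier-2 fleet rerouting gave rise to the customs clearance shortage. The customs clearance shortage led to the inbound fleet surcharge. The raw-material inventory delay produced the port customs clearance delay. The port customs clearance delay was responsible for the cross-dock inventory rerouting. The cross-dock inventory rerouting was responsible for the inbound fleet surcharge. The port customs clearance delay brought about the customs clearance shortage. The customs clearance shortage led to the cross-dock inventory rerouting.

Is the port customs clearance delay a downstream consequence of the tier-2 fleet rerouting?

No

The tier-2 fleet rerouting leads to the customs clearance shortage, the cross-dock inventory rerouting, the inbound fleet surcharge; the port customs clearance delay is not among them.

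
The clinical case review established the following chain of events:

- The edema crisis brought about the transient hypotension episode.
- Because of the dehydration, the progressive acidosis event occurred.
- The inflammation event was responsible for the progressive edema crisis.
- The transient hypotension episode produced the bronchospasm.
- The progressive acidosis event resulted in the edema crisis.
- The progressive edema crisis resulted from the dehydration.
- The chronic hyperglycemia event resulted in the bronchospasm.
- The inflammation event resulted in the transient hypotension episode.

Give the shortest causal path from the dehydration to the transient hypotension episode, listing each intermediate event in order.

the dehydration → the progressive acidosis event → the edema crisis → the transient hypotension episode

the dehydration → the progressive acidosis event
the progressive acidosis event → the edema crisis
the edema crisis → the transient hypotension episode
Length: 3 steps.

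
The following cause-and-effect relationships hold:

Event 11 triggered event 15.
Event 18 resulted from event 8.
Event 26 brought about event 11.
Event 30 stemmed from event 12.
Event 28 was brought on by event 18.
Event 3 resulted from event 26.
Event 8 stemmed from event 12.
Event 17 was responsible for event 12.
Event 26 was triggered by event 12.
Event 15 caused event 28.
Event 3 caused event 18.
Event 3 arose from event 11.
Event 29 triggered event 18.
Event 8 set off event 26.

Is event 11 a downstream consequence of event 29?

Event 29 leads to event 18, event 28; event 11 is not among them.

No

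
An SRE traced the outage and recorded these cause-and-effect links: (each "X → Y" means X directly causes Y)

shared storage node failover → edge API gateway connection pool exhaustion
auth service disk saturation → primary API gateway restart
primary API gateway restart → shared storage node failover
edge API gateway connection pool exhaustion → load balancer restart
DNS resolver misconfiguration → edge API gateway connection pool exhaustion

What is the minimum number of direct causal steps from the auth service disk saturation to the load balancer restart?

4

Shortest chain: the auth service disk saturation → the primary API gateway restart → the shared storage node failover → the edge API gateway connection pool exhaustion → the load balancer restart.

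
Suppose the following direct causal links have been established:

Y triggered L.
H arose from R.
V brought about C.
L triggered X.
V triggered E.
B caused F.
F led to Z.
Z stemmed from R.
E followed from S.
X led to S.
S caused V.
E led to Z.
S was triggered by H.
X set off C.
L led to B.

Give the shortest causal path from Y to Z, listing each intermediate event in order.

Y → L → B → F → Z

Y → L
L → B
B → F
F → Z
Length: 4 steps.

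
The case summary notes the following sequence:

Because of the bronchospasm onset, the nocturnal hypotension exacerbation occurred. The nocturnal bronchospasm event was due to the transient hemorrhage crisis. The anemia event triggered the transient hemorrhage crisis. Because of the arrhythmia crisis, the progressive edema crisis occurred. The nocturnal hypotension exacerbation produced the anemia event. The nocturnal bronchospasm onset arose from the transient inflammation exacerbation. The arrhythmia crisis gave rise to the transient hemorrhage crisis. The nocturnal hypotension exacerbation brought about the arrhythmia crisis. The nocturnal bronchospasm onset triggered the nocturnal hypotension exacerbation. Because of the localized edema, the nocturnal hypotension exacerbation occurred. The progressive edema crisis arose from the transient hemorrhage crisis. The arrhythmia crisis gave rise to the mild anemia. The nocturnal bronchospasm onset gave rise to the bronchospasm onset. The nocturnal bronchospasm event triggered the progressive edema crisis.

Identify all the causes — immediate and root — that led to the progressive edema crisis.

Immediate causes of the progressive edema crisis: the arrhythmia crisis, the transient hemorrhage crisis, the nocturnal bronchospasm event.
Further upstream: the transient inflammation exacerbation, the nocturnal bronchospasm onset, the bronchospasm onset, the nocturnal hypotension exacerbation, the anemia event, the localized edema.

the anemia event, the arrhythmia crisis, the bronchospasm onset, the localized edema, the nocturnal bronchospasm event, the nocturnal bronchospasm onset, the nocturnal hypotension exacerbation, the transient hemorrhage crisis, the transient inflammation exacerbation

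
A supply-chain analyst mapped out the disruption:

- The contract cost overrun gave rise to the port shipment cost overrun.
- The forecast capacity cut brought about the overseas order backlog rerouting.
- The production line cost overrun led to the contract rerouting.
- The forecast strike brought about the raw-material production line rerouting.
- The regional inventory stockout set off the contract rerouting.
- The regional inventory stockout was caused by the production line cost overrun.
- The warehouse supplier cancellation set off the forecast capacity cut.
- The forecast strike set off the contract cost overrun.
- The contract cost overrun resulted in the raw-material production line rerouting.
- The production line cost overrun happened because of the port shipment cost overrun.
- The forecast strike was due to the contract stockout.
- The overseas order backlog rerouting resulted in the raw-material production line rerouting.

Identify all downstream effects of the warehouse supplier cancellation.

the forecast capacity cut, the overseas order backlog rerouting, the raw-material production line rerouting

Direct effects: the forecast capacity cut.
2 steps out: the overseas order backlog rerouting.
3 steps out: the raw-material production line rerouting.
Not reachable from it: the contract stockout, the forecast strike, the contract cost overrun, the port shipment cost overrun, the production line cost overrun, the regional inventory stockout, the contract rerouting.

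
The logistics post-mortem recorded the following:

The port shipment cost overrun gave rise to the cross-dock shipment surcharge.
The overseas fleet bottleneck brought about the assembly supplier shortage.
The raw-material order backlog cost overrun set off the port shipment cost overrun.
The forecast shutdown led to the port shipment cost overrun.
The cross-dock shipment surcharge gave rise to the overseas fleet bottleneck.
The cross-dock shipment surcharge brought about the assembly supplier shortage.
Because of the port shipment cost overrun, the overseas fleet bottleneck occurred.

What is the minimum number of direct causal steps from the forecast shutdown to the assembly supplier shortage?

Shortest chain: the forecast shutdown → the port shipment cost overrun → the cross-dock shipment surcharge → the assembly supplier shortage.

3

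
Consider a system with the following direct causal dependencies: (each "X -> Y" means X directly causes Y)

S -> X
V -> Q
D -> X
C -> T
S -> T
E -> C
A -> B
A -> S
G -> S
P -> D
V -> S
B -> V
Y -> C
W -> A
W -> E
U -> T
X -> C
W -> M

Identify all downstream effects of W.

A, B, C, E, M, Q, S, T, V, X

Direct effects: A, E, M.
2 steps out: B, S, C.
3 steps out: V, X, T.
4 steps out: Q.
Not reachable from it: Y, P, G, D, U.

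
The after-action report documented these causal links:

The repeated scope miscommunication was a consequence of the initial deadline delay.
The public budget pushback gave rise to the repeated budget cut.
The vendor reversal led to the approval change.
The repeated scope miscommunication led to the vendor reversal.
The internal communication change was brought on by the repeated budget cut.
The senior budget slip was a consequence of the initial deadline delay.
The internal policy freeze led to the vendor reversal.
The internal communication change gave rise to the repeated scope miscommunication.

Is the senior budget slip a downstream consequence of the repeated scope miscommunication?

The repeated scope miscommunication leads to the vendor reversal, the approval change; the senior budget slip is not among them.

No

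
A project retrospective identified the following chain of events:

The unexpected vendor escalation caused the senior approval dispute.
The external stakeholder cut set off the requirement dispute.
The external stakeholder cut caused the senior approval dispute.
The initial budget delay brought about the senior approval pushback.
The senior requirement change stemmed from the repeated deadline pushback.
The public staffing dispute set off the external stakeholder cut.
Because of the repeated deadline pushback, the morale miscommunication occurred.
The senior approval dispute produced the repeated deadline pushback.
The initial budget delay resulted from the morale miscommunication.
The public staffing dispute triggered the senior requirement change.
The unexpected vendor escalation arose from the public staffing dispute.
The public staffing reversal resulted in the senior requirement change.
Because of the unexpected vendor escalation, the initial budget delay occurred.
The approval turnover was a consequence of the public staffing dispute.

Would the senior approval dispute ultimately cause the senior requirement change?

There is a causal chain: the senior approval dispute → the repeated deadline pushback → the senior requirement change.

Yes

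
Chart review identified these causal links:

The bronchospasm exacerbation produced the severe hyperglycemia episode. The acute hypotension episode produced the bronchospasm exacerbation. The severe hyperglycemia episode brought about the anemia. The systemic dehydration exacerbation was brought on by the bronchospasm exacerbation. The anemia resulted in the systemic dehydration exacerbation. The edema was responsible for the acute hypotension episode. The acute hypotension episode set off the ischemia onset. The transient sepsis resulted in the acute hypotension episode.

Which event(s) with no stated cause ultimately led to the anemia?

Tracing upstream from the anemia: the anemia ← the severe hyperglycemia episode ← the bronchospasm exacerbation ← the acute hypotension episode ← the transient sepsis.
A separate upstream branch: the anemia ← the severe hyperglycemia episode ← the bronchospasm exacerbation ← the acute hypotension episode ← the edema.
Each of those chain origins has no stated cause.

the edema, the transient sepsis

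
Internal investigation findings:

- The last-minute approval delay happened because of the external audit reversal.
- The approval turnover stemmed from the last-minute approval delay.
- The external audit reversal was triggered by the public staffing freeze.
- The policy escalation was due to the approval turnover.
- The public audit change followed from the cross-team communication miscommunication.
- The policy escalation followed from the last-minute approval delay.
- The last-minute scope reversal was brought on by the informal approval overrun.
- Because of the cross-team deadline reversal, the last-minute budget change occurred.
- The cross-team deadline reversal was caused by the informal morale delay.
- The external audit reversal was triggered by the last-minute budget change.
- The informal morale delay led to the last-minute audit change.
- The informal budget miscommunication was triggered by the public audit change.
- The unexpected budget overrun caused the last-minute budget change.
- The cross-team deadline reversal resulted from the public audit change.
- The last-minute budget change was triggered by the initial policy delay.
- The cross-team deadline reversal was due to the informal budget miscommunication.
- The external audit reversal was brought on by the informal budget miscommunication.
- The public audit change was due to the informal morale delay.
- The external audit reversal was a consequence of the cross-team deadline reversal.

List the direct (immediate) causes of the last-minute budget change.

Upstream contributors include the cross-team communication miscommunication, the informal morale delay, the public audit change, the informal budget miscommunication, but only the cross-team deadline reversal, the initial policy delay, the unexpected budget overrun feed directly into the last-minute budget change.

the cross-team deadline reversal, the initial policy delay, the unexpected budget overrun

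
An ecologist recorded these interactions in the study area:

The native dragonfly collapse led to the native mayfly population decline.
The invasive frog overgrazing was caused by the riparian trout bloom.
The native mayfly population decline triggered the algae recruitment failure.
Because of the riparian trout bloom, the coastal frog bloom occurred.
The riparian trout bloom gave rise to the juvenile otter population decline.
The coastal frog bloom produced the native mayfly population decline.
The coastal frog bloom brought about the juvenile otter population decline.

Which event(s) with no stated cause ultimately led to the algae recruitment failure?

Tracing upstream from the algae recruitment failure: the algae recruitment failure ← the native mayfly population decline ← the coastal frog bloom ← the riparian trout bloom.
A separate upstream branch: the algae recruitment failure ← the native mayfly population decline ← the native dragonfly collapse.
Each of those chain origins has no stated cause.

the native dragonfly collapse, the riparian trout bloom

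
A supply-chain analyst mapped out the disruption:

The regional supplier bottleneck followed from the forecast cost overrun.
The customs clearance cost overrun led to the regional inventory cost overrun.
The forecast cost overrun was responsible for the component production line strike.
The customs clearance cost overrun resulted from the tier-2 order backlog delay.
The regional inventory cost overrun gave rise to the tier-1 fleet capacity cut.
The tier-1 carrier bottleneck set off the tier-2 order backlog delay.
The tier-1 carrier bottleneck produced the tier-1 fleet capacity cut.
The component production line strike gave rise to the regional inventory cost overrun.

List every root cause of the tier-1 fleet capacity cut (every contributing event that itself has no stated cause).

the forecast cost overrun, the tier-1 carrier bottleneck

Tracing upstream from the tier-1 fleet capacity cut: the tier-1 fleet capacity cut ← the tier-1 carrier bottleneck.
A separate upstream branch: the tier-1 fleet capacity cut ← the regional inventory cost overrun ← the component production line strike ← the forecast cost overrun.
Each of those chain origins has no stated cause.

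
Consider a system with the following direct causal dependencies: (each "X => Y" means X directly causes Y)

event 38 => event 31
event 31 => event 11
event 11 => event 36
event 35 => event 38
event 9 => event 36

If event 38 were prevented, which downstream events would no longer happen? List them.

event 11, event 31

Downstream of event 38: event 31, event 11, event 36.
Of those, still caused via another path: event 36.
The remainder have no surviving cause.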